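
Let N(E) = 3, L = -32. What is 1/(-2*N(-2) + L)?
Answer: -1/38 ≈ -0.026316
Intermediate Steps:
1/(-2*N(-2) + L) = 1/(-2*3 - 32) = 1/(-6 - 32) = 1/(-38) = -1/38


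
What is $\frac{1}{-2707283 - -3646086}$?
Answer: $\frac{1}{938803} \approx 1.0652 \cdot 10^{-6}$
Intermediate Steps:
$\frac{1}{-2707283 - -3646086} = \frac{1}{-2707283 + 3646086} = \frac{1}{938803}$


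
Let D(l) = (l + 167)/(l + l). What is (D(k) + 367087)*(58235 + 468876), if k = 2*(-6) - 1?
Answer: 193492473538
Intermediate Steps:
k = -13 (k = -12 - 1 = -13)
D(l) = (167 + l)/(2*l) (D(l) = (167 + l)/((2*l)) = (167 + l)*(1/(2*l)) = (167 + l)/(2*l))
(D(k) + 367087)*(58235 + 468876) = ((½)*(167 - 13)/(-13) + 367087)*(58235 + 468876) = ((½)*(-1/13)*154 + 367087)*527111 = (-77/13 + 367087)*527111 = (4772054/13)*527111 = 193492473538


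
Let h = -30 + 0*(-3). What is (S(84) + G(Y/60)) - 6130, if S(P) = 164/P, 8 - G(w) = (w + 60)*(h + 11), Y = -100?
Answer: -35082/7 ≈ -5011.7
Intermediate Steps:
h = -30 (h = -30 + 0 = -30)
G(w) = 1148 + 19*w (G(w) = 8 - (w + 60)*(-30 + 11) = 8 - (60 + w)*(-19) = 8 - (-1140 - 19*w) = 8 + (1140 + 19*w) = 1148 + 19*w)
(S(84) + G(Y/60)) - 6130 = (164/84 + (1148 + 19*(-100/60))) - 6130 = (164*(1/84) + (1148 + 19*(-100*1/60))) - 6130 = (41/21 + (1148 + 19*(-5/3))) - 6130 = (41/21 + (1148 - 95/3)) - 6130 = (41/21 + 3349/3) - 6130 = 7828/7 - 6130 = -35082/7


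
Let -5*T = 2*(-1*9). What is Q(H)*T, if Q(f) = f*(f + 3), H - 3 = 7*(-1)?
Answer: 72/5 ≈ 14.400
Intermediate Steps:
H = -4 (H = 3 + 7*(-1) = 3 - 7 = -4)
T = 18/5 (T = -2*(-1*9)/5 = -2*(-9)/5 = -⅕*(-18) = 18/5 ≈ 3.6000)
Q(f) = f*(3 + f)
Q(H)*T = -4*(3 - 4)*(18/5) = -4*(-1)*(18/5) = 4*(18/5) = 72/5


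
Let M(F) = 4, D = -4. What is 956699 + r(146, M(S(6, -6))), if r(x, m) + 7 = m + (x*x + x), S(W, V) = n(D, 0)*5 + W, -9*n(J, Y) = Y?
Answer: 978158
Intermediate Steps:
n(J, Y) = -Y/9
S(W, V) = W (S(W, V) = -⅑*0*5 + W = 0*5 + W = 0 + W = W)
r(x, m) = -7 + m + x + x² (r(x, m) = -7 + (m + (x*x + x)) = -7 + (m + (x² + x)) = -7 + (m + (x + x²)) = -7 + (m + x + x²) = -7 + m + x + x²)
956699 + r(146, M(S(6, -6))) = 956699 + (-7 + 4 + 146 + 146²) = 956699 + (-7 + 4 + 146 + 21316) = 956699 + 21459 = 978158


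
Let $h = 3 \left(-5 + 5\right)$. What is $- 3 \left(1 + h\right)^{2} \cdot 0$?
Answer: $0$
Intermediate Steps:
$h = 0$ ($h = 3 \cdot 0 = 0$)
$- 3 \left(1 + h\right)^{2} \cdot 0 = - 3 \left(1 + 0\right)^{2} \cdot 0 = - 3 \cdot 1^{2} \cdot 0 = \left(-3\right) 1 \cdot 0 = \left(-3\right) 0 = 0$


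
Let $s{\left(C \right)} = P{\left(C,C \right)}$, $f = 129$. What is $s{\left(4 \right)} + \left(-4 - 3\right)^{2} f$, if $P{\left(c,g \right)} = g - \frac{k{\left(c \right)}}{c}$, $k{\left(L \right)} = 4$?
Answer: $6324$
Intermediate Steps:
$P{\left(c,g \right)} = g - \frac{4}{c}$
$s{\left(C \right)} = C - \frac{4}{C}$
$s{\left(4 \right)} + \left(-4 - 3\right)^{2} f = \left(4 - \frac{4}{4}\right) + \left(-4 - 3\right)^{2} \cdot 129 = \left(4 - 1\right) + \left(-7\right)^{2} \cdot 129 = \left(4 - 1\right) + 49 \cdot 129 = 3 + 6321 = 6324$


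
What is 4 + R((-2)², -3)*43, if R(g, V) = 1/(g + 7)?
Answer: 87/11 ≈ 7.9091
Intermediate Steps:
R(g, V) = 1/(7 + g)
4 + R((-2)², -3)*43 = 4 + 43/(7 + (-2)²) = 4 + 43/(7 + 4) = 4 + 43/11 = 87/11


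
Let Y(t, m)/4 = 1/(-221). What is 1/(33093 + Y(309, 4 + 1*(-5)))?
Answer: 221/7313549 ≈ 3.0218e-5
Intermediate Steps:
Y(t, m) = -4/221 (Y(t, m) = 4/(-221) = 4*(-1/221) = -4/221)
1/(33093 + Y(309, 4 + 1*(-5))) = 1/(33093 - 4/221) = 1/(7313549/221) = 221/7313549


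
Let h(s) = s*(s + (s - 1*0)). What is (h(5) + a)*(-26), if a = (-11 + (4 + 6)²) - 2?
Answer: -3562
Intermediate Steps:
h(s) = 2*s² (h(s) = s*(s + (s + 0)) = s*(s + s) = s*(2*s) = 2*s²)
a = 87 (a = (-11 + 10²) - 2 = (-11 + 100) - 2 = 89 - 2 = 87)
(h(5) + a)*(-26) = (2*5² + 87)*(-26) = (2*25 + 87)*(-26) = (50 + 87)*(-26) = 137*(-26) = -3562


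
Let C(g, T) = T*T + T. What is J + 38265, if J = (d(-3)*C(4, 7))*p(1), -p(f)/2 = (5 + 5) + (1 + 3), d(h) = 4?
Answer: 31993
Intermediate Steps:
p(f) = -28 (p(f) = -2*((5 + 5) + (1 + 3)) = -2*(10 + 4) = -2*14 = -28)
C(g, T) = T + T² (C(g, T) = T² + T = T + T²)
J = -6272 (J = (4*(7*(1 + 7)))*(-28) = (4*(7*8))*(-28) = (4*56)*(-28) = 224*(-28) = -6272)
J + 38265 = -6272 + 38265 = 31993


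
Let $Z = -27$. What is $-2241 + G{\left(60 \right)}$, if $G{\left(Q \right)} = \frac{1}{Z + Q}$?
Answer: $- \frac{73952}{33} \approx -2241.0$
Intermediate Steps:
$G{\left(Q \right)} = \frac{1}{-27 + Q}$
$-2241 + G{\left(60 \right)} = -2241 + \frac{1}{-27 + 60} = -2241 + \frac{1}{33} = - \frac{73952}{33}$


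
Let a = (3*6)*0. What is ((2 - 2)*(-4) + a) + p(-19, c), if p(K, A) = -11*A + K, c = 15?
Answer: -184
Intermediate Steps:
p(K, A) = K - 11*A
a = 0 (a = 18*0 = 0)
((2 - 2)*(-4) + a) + p(-19, c) = ((2 - 2)*(-4) + 0) + (-19 - 11*15) = (0*(-4) + 0) + (-19 - 165) = (0 + 0) - 184 = 0 - 184 = -184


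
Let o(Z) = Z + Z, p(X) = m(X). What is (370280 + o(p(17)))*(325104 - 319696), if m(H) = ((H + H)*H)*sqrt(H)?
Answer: 2002474240 + 6251648*sqrt(17) ≈ 2.0283e+9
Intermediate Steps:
m(H) = 2*H**(5/2) (m(H) = ((2*H)*H)*sqrt(H) = (2*H**2)*sqrt(H) = 2*H**(5/2))
p(X) = 2*X**(5/2)
o(Z) = 2*Z
(370280 + o(p(17)))*(325104 - 319696) = (370280 + 2*(2*17**(5/2)))*(325104 - 319696) = (370280 + 2*(2*(289*sqrt(17))))*5408 = (370280 + 2*(578*sqrt(17)))*5408 = (370280 + 1156*sqrt(17))*5408 = 2002474240 + 6251648*sqrt(17)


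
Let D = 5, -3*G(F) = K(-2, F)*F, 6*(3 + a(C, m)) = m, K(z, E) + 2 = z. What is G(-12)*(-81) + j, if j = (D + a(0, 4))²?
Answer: 11728/9 ≈ 1303.1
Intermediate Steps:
K(z, E) = -2 + z
a(C, m) = -3 + m/6
G(F) = 4*F/3 (G(F) = -(-2 - 2)*F/3 = -(-4)*F/3 = 4*F/3)
j = 64/9 (j = (5 + (-3 + (⅙)*4))² = (5 + (-3 + ⅔))² = (5 - 7/3)² = (8/3)² = 64/9 ≈ 7.1111)
G(-12)*(-81) + j = ((4/3)*(-12))*(-81) + 64/9 = -16*(-81) + 64/9 = 1296 + 64/9 = 11728/9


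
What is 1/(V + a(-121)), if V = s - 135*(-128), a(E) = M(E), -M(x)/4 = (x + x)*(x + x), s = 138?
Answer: -1/216838 ≈ -4.6117e-6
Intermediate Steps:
M(x) = -16*x² (M(x) = -4*(x + x)*(x + x) = -4*2*x*2*x = -16*x²)
a(E) = -16*E²
V = 17418 (V = 138 - 135*(-128) = 138 + 17280 = 17418)
1/(V + a(-121)) = 1/(17418 - 16*(-121)²) = 1/(17418 - 16*14641) = 1/(17418 - 234256) = 1/(-216838) = -1/216838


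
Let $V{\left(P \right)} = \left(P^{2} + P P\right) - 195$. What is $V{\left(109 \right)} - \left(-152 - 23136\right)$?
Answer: $46855$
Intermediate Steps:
$V{\left(P \right)} = -195 + 2 P^{2}$ ($V{\left(P \right)} = \left(P^{2} + P^{2}\right) - 195 = 2 P^{2} - 195 = -195 + 2 P^{2}$)
$V{\left(109 \right)} - \left(-152 - 23136\right) = \left(-195 + 2 \cdot 109^{2}\right) - \left(-152 - 23136\right) = \left(-195 + 2 \cdot 11881\right) - \left(-152 - 23136\right) = \left(-195 + 23762\right) - -23288 = 23567 + 23288 = 46855$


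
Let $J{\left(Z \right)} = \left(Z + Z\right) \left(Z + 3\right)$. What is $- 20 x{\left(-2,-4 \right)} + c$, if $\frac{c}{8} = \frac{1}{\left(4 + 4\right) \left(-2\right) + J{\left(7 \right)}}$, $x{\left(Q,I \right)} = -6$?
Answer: $\frac{3722}{31} \approx 120.06$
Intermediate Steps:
$J{\left(Z \right)} = 2 Z \left(3 + Z\right)$
$c = \frac{2}{31}$ ($c = \frac{8}{\left(4 + 4\right) \left(-2\right) + 2 \cdot 7 \left(3 + 7\right)} = \frac{8}{8 \left(-2\right) + 2 \cdot 7 \cdot 10} = \frac{8}{-16 + 140} = \frac{8}{124} = 8 \cdot \frac{1}{124} = \frac{2}{31} \approx 0.064516$)
$- 20 x{\left(-2,-4 \right)} + c = \left(-20\right) \left(-6\right) + \frac{2}{31} = 120 + \frac{2}{31} = \frac{3722}{31}$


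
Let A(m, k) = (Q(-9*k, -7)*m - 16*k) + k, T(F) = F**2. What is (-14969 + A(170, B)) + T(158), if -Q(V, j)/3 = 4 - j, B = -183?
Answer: 7130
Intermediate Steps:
Q(V, j) = -12 + 3*j (Q(V, j) = -3*(4 - j) = -12 + 3*j)
A(m, k) = -33*m - 15*k (A(m, k) = ((-12 + 3*(-7))*m - 16*k) + k = ((-12 - 21)*m - 16*k) + k = (-33*m - 16*k) + k = -33*m - 15*k)
(-14969 + A(170, B)) + T(158) = (-14969 + (-33*170 - 15*(-183))) + 158**2 = (-14969 + (-5610 + 2745)) + 24964 = (-14969 - 2865) + 24964 = -17834 + 24964 = 7130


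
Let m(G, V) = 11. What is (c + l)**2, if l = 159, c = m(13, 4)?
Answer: 28900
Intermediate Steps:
c = 11
(c + l)**2 = (11 + 159)**2 = 170**2 = 28900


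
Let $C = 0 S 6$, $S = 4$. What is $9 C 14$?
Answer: $0$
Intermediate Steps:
$C = 0$ ($C = 0 \cdot 4 \cdot 6 = 0 \cdot 6 = 0$)
$9 C 14 = 9 \cdot 0 \cdot 14 = 0 \cdot 14 = 0$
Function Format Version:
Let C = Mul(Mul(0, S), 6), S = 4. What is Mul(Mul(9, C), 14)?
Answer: 0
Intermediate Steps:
C = 0 (C = Mul(Mul(0, 4), 6) = Mul(0, 6) = 0)
Mul(Mul(9, C), 14) = Mul(Mul(9, 0), 14) = Mul(0, 14) = 0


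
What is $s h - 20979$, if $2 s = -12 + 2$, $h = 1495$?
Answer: $-28454$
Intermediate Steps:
$s = -5$ ($s = \frac{-12 + 2}{2} = \frac{1}{2} \left(-10\right) = -5$)
$s h - 20979 = \left(-5\right) 1495 - 20979 = -7475 - 20979 = -28454$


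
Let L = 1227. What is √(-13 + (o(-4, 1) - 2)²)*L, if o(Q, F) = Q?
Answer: 1227*√23 ≈ 5884.5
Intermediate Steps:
√(-13 + (o(-4, 1) - 2)²)*L = √(-13 + (-4 - 2)²)*1227 = √(-13 + (-6)²)*1227 = √(-13 + 36)*1227 = √23*1227 = 1227*√23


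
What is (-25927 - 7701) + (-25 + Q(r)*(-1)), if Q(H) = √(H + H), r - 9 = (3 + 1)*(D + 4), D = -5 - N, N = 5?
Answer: -33653 - I*√30 ≈ -33653.0 - 5.4772*I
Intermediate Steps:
D = -10 (D = -5 - 1*5 = -5 - 5 = -10)
r = -15 (r = 9 + (3 + 1)*(-10 + 4) = 9 + 4*(-6) = 9 - 24 = -15)
Q(H) = √2*√H (Q(H) = √(2*H) = √2*√H)
(-25927 - 7701) + (-25 + Q(r)*(-1)) = (-25927 - 7701) + (-25 + (√2*√(-15))*(-1)) = -33628 + (-25 + (√2*(I*√15))*(-1)) = -33628 + (-25 + (I*√30)*(-1)) = -33628 + (-25 - I*√30) = -33653 - I*√30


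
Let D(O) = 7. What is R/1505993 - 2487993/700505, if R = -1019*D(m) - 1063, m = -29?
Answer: -3752641381029/1054955626465 ≈ -3.5572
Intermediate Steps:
R = -8196 (R = -1019*7 - 1063 = -7133 - 1063 = -8196)
R/1505993 - 2487993/700505 = -8196/1505993 - 2487993/700505 = -3752641381029/1054955626465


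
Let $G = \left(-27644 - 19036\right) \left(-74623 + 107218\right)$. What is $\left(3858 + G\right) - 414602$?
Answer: $-1521945344$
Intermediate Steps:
$G = -1521534600$ ($G = \left(-46680\right) 32595 = -1521534600$)
$\left(3858 + G\right) - 414602 = \left(3858 - 1521534600\right) - 414602 = -1521530742 - 414602 = -1521945344$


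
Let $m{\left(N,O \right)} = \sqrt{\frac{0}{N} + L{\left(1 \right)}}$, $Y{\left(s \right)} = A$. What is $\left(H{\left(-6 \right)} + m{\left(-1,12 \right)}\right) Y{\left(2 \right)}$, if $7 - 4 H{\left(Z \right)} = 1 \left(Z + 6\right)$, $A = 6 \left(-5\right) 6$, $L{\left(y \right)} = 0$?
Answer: $-315$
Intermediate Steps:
$A = -180$ ($A = \left(-30\right) 6 = -180$)
$Y{\left(s \right)} = -180$
$H{\left(Z \right)} = \frac{1}{4} - \frac{Z}{4}$ ($H{\left(Z \right)} = \frac{7}{4} - \frac{1 \left(Z + 6\right)}{4} = \frac{7}{4} - \frac{1 \left(6 + Z\right)}{4} = \frac{7}{4} - \frac{6 + Z}{4} = \frac{7}{4} - \left(\frac{3}{2} + \frac{Z}{4}\right) = \frac{1}{4} - \frac{Z}{4}$)
$m{\left(N,O \right)} = 0$ ($m{\left(N,O \right)} = \sqrt{\frac{0}{N} + 0} = \sqrt{0 + 0} = \sqrt{0} = 0$)
$\left(H{\left(-6 \right)} + m{\left(-1,12 \right)}\right) Y{\left(2 \right)} = \left(\left(\frac{1}{4} - - \frac{3}{2}\right) + 0\right) \left(-180\right) = \left(\left(\frac{1}{4} + \frac{3}{2}\right) + 0\right) \left(-180\right) = \left(\frac{7}{4} + 0\right) \left(-180\right) = \frac{7}{4} \left(-180\right) = -315$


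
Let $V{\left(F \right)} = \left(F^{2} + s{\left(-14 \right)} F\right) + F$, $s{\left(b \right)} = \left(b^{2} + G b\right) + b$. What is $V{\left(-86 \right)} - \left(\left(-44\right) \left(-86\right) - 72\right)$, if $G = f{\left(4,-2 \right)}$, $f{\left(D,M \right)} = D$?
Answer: $-7238$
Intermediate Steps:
$G = 4$
$s{\left(b \right)} = b^{2} + 5 b$ ($s{\left(b \right)} = \left(b^{2} + 4 b\right) + b = b^{2} + 5 b$)
$V{\left(F \right)} = F^{2} + 127 F$ ($V{\left(F \right)} = \left(F^{2} + - 14 \left(5 - 14\right) F\right) + F = \left(F^{2} + \left(-14\right) \left(-9\right) F\right) + F = \left(F^{2} + 126 F\right) + F = F^{2} + 127 F$)
$V{\left(-86 \right)} - \left(\left(-44\right) \left(-86\right) - 72\right) = - 86 \left(127 - 86\right) - \left(\left(-44\right) \left(-86\right) - 72\right) = \left(-86\right) 41 - \left(3784 - 72\right) = -3526 - 3712 = -7238$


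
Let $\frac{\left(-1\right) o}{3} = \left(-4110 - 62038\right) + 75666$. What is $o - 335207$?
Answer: $-363761$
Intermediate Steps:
$o = -28554$ ($o = - 3 \left(\left(-4110 - 62038\right) + 75666\right) = - 3 \left(-66148 + 75666\right) = \left(-3\right) 9518 = -28554$)
$o - 335207 = -28554 - 335207 = -363761$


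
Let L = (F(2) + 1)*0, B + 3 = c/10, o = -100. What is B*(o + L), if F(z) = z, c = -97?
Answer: 1270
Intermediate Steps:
B = -127/10 (B = -3 - 97/10 = -127/10 ≈ -12.700)
L = 0 (L = (2 + 1)*0 = 3*0 = 0)
B*(o + L) = -127*(-100 + 0)/10 = -127/10*(-100) = 1270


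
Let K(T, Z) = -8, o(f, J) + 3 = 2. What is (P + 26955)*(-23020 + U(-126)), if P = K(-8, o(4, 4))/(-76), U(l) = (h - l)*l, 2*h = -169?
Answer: -14467640603/19 ≈ -7.6145e+8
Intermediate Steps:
h = -169/2 (h = (½)*(-169) = -169/2 ≈ -84.500)
o(f, J) = -1 (o(f, J) = -3 + 2 = -1)
U(l) = l*(-169/2 - l) (U(l) = (-169/2 - l)*l = l*(-169/2 - l))
P = 2/19 (P = -8/(-76) = -8*(-1/76) = 2/19 ≈ 0.10526)
(P + 26955)*(-23020 + U(-126)) = (2/19 + 26955)*(-23020 - ½*(-126)*(169 + 2*(-126))) = 512147*(-23020 - ½*(-126)*(169 - 252))/19 = 512147*(-23020 - ½*(-126)*(-83))/19 = 512147*(-23020 - 5229)/19 = (512147/19)*(-28249) = -14467640603/19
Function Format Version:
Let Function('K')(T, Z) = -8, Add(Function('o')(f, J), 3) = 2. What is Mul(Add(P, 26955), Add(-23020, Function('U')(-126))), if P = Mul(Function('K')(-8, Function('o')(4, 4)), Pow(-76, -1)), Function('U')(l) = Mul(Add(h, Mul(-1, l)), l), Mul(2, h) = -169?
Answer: Rational(-14467640603, 19) ≈ -7.6145e+8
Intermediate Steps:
h = Rational(-169, 2) (h = Mul(Rational(1, 2), -169) = Rational(-169, 2) ≈ -84.500)
Function('o')(f, J) = -1 (Function('o')(f, J) = Add(-3, 2) = -1)
Function('U')(l) = Mul(l, Add(Rational(-169, 2), Mul(-1, l))) (Function('U')(l) = Mul(Add(Rational(-169, 2), Mul(-1, l)), l) = Mul(l, Add(Rational(-169, 2), Mul(-1, l))))
P = Rational(2, 19) (P = Mul(-8, Pow(-76, -1)) = Mul(-8, Rational(-1, 76)) = Rational(2, 19) ≈ 0.10526)
Mul(Add(P, 26955), Add(-23020, Function('U')(-126))) = Mul(Add(Rational(2, 19), 26955), Add(-23020, Mul(Rational(-1, 2), -126, Add(169, Mul(2, -126))))) = Mul(Rational(512147, 19), Add(-23020, Mul(Rational(-1, 2), -126, Add(169, -252)))) = Mul(Rational(512147, 19), Add(-23020, Mul(Rational(-1, 2), -126, -83))) = Mul(Rational(512147, 19), Add(-23020, -5229)) = Mul(Rational(512147, 19), -28249) = Rational(-14467640603, 19)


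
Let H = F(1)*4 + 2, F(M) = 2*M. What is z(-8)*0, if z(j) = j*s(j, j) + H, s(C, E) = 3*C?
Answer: 0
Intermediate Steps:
H = 10 (H = (2*1)*4 + 2 = 2*4 + 2 = 8 + 2 = 10)
z(j) = 10 + 3*j² (z(j) = j*(3*j) + 10 = 3*j² + 10 = 10 + 3*j²)
z(-8)*0 = (10 + 3*(-8)²)*0 = (10 + 3*64)*0 = (10 + 192)*0 = 202*0 = 0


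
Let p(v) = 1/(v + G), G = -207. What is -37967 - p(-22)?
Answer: -8694442/229 ≈ -37967.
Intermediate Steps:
p(v) = 1/(-207 + v) (p(v) = 1/(v - 207) = 1/(-207 + v))
-37967 - p(-22) = -37967 - 1/(-207 - 22) = -37967 - 1/(-229) = -37967 - 1*(-1/229) = -37967 + 1/229 = -8694442/229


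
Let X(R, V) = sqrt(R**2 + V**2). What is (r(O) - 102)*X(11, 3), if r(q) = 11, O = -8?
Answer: -91*sqrt(130) ≈ -1037.6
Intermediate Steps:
(r(O) - 102)*X(11, 3) = (11 - 102)*sqrt(11**2 + 3**2) = -91*sqrt(121 + 9) = -91*sqrt(130)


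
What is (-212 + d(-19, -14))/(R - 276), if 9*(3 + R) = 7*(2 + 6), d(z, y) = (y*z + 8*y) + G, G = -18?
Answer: 684/2455 ≈ 0.27861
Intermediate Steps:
d(z, y) = -18 + 8*y + y*z (d(z, y) = (y*z + 8*y) - 18 = (8*y + y*z) - 18 = -18 + 8*y + y*z)
R = 29/9 (R = -3 + (7*(2 + 6))/9 = -3 + (7*8)/9 = -3 + (1/9)*56 = -3 + 56/9 = 29/9 ≈ 3.2222)
(-212 + d(-19, -14))/(R - 276) = (-212 + (-18 + 8*(-14) - 14*(-19)))/(29/9 - 276) = (-212 + (-18 - 112 + 266))/(-2455/9) = (-212 + 136)*(-9/2455) = -76*(-9/2455) = 684/2455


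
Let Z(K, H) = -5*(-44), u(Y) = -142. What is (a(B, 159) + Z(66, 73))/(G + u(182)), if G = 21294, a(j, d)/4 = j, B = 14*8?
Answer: 167/5288 ≈ 0.031581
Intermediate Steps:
B = 112
Z(K, H) = 220
a(j, d) = 4*j
(a(B, 159) + Z(66, 73))/(G + u(182)) = (4*112 + 220)/(21294 - 142) = (448 + 220)/21152 = 668*(1/21152) = 167/5288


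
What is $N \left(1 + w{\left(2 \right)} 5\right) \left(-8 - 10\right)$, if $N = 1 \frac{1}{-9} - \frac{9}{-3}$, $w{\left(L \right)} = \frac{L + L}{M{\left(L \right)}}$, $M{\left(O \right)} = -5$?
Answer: $156$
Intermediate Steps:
$w{\left(L \right)} = - \frac{2 L}{5}$ ($w{\left(L \right)} = \frac{L + L}{-5} = 2 L \left(- \frac{1}{5}\right) = - \frac{2 L}{5}$)
$N = \frac{26}{9}$ ($N = 1 \left(- \frac{1}{9}\right) - -3 = - \frac{1}{9} + 3 = \frac{26}{9} \approx 2.8889$)
$N \left(1 + w{\left(2 \right)} 5\right) \left(-8 - 10\right) = \frac{26 \left(1 + \left(- \frac{2}{5}\right) 2 \cdot 5\right)}{9} \left(-8 - 10\right) = \frac{26 \left(1 - 4\right)}{9} \left(-18\right) = \frac{26}{9} \left(-3\right) \left(-18\right) = \left(- \frac{26}{3}\right) \left(-18\right) = 156$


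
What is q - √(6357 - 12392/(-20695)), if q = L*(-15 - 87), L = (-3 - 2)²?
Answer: -2550 - √2722851642365/20695 ≈ -2629.7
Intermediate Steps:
L = 25 (L = (-5)² = 25)
q = -2550 (q = 25*(-15 - 87) = 25*(-102) = -2550)
q - √(6357 - 12392/(-20695)) = -2550 - √(6357 - 12392/(-20695)) = -2550 - √(6357 - 12392*(-1/20695)) = -2550 - √(6357 + 12392/20695) = -2550 - √(131570507/20695) = -2550 - √2722851642365/20695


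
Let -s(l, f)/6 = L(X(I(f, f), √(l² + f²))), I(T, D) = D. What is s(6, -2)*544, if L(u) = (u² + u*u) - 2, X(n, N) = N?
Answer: -254592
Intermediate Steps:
L(u) = -2 + 2*u² (L(u) = (u² + u²) - 2 = 2*u² - 2 = -2 + 2*u²)
s(l, f) = 12 - 12*f² - 12*l² (s(l, f) = -6*(-2 + 2*(√(l² + f²))²) = -6*(-2 + 2*(√(f² + l²))²) = -6*(-2 + 2*(f² + l²)) = -6*(-2 + (2*f² + 2*l²)) = -6*(-2 + 2*f² + 2*l²) = 12 - 12*f² - 12*l²)
s(6, -2)*544 = (12 - 12*(-2)² - 12*6²)*544 = (12 - 12*4 - 12*36)*544 = (12 - 48 - 432)*544 = -468*544 = -254592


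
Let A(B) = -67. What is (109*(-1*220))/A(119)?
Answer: 23980/67 ≈ 357.91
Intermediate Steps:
(109*(-1*220))/A(119) = (109*(-1*220))/(-67) = (109*(-220))*(-1/67) = -23980*(-1/67) = 23980/67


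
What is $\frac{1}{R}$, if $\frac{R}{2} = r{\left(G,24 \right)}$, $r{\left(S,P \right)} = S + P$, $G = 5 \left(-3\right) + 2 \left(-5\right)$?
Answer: $- \frac{1}{2} \approx -0.5$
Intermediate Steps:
$G = -25$ ($G = -15 - 10 = -25$)
$r{\left(S,P \right)} = P + S$
$R = -2$ ($R = 2 \left(24 - 25\right) = 2 \left(-1\right) = -2$)
$\frac{1}{R} = \frac{1}{-2} = - \frac{1}{2}$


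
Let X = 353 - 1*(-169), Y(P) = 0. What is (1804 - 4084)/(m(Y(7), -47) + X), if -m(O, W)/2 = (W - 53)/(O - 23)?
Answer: -26220/5903 ≈ -4.4418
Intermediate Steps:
m(O, W) = -2*(-53 + W)/(-23 + O) (m(O, W) = -2*(W - 53)/(O - 23) = -2*(-53 + W)/(-23 + O))
X = 522 (X = 353 + 169 = 522)
(1804 - 4084)/(m(Y(7), -47) + X) = (1804 - 4084)/(2*(53 - 1*(-47))/(-23 + 0) + 522) = -2280/(2*(53 + 47)/(-23) + 522) = -2280/(2*(-1/23)*100 + 522) = -2280/(-200/23 + 522) = -2280/11806/23 = -2280*23/11806 = -26220/5903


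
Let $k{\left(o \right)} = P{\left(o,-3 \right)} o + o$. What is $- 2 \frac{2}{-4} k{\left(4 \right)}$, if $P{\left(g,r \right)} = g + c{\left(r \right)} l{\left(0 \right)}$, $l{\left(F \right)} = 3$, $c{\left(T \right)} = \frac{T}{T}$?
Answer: $32$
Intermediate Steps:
$c{\left(T \right)} = 1$
$P{\left(g,r \right)} = 3 + g$ ($P{\left(g,r \right)} = g + 1 \cdot 3 = g + 3 = 3 + g$)
$k{\left(o \right)} = o + o \left(3 + o\right)$ ($k{\left(o \right)} = \left(3 + o\right) o + o = o \left(3 + o\right) + o = o + o \left(3 + o\right)$)
$- 2 \frac{2}{-4} k{\left(4 \right)} = - 2 \frac{2}{-4} \cdot 4 \left(4 + 4\right) = - 2 \cdot 2 \left(- \frac{1}{4}\right) 4 \cdot 8 = \left(-2\right) \left(- \frac{1}{2}\right) 32 = 1 \cdot 32 = 32$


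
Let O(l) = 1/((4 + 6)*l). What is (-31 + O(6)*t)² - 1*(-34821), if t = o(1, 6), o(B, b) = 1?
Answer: 128811481/3600 ≈ 35781.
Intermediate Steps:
O(l) = 1/(10*l)
t = 1
(-31 + O(6)*t)² - 1*(-34821) = (-31 + ((⅒)/6)*1)² - 1*(-34821) = (-31 + ((⅒)*(⅙))*1)² + 34821 = (-31 + (1/60)*1)² + 34821 = (-31 + 1/60)² + 34821 = (-1859/60)² + 34821 = 3455881/3600 + 34821 = 128811481/3600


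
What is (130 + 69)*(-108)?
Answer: -21492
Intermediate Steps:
(130 + 69)*(-108) = 199*(-108) = -21492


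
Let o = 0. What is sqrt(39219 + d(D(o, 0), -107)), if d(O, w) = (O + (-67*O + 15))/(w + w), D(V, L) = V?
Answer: 3*sqrt(199563346)/214 ≈ 198.04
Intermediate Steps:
d(O, w) = (15 - 66*O)/(2*w) (d(O, w) = (O + (15 - 67*O))/((2*w)) = (15 - 66*O)*(1/(2*w)) = (15 - 66*O)/(2*w))
sqrt(39219 + d(D(o, 0), -107)) = sqrt(39219 + (3/2)*(5 - 22*0)/(-107)) = sqrt(39219 + (3/2)*(-1/107)*(5 + 0)) = sqrt(39219 + (3/2)*(-1/107)*5) = sqrt(39219 - 15/214) = sqrt(8392851/214) = 3*sqrt(199563346)/214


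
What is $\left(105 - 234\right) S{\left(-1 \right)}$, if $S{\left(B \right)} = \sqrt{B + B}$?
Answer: $- 129 i \sqrt{2} \approx - 182.43 i$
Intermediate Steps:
$S{\left(B \right)} = \sqrt{2} \sqrt{B}$ ($S{\left(B \right)} = \sqrt{2 B} = \sqrt{2} \sqrt{B}$)
$\left(105 - 234\right) S{\left(-1 \right)} = \left(105 - 234\right) \sqrt{2} \sqrt{-1} = \left(105 - 234\right) \sqrt{2} i = - 129 i \sqrt{2}$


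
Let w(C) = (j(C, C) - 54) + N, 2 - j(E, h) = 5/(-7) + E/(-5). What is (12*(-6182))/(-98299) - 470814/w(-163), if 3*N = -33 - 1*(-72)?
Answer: 540001046338/81293273 ≈ 6642.6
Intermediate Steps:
j(E, h) = 19/7 + E/5 (j(E, h) = 2 - (5/(-7) + E/(-5)) = 2 - (5*(-⅐) + E*(-⅕)) = 2 - (-5/7 - E/5) = 2 + (5/7 + E/5) = 19/7 + E/5)
N = 13 (N = (-33 - 1*(-72))/3 = (-33 + 72)/3 = (⅓)*39 = 13)
w(C) = -268/7 + C/5 (w(C) = ((19/7 + C/5) - 54) + 13 = (-359/7 + C/5) + 13 = -268/7 + C/5)
(12*(-6182))/(-98299) - 470814/w(-163) = (12*(-6182))/(-98299) - 470814/(-268/7 + (⅕)*(-163)) = -74184*(-1/98299) - 470814/(-268/7 - 163/5) = 74184/98299 - 470814/(-2481/35) = 74184/98299 - 470814*(-35/2481) = 74184/98299 + 5492830/827 = 540001046338/81293273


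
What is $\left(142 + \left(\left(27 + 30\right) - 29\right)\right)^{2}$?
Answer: $28900$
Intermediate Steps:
$\left(142 + \left(\left(27 + 30\right) - 29\right)\right)^{2} = \left(142 + \left(57 - 29\right)\right)^{2} = \left(142 + 28\right)^{2} = 170^{2} = 28900$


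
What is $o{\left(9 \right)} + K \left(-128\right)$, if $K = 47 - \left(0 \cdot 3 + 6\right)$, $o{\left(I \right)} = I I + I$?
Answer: $-5158$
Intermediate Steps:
$o{\left(I \right)} = I + I^{2}$ ($o{\left(I \right)} = I^{2} + I = I + I^{2}$)
$K = 41$ ($K = 47 - \left(0 + 6\right) = 47 - 6 = 41$)
$o{\left(9 \right)} + K \left(-128\right) = 9 \left(1 + 9\right) + 41 \left(-128\right) = 9 \cdot 10 - 5248 = 90 - 5248 = -5158$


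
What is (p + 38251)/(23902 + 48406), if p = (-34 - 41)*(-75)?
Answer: 10969/18077 ≈ 0.60679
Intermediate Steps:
p = 5625 (p = -75*(-75) = 5625)
(p + 38251)/(23902 + 48406) = (5625 + 38251)/(23902 + 48406) = 43876/72308 = 43876*(1/72308) = 10969/18077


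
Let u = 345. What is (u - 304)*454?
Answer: 18614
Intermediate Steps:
(u - 304)*454 = (345 - 304)*454 = 41*454 = 18614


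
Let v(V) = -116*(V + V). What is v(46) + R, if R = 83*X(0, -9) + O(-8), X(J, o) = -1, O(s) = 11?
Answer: -10744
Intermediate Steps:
v(V) = -232*V
R = -72 (R = 83*(-1) + 11 = -83 + 11 = -72)
v(46) + R = -232*46 - 72 = -10672 - 72 = -10744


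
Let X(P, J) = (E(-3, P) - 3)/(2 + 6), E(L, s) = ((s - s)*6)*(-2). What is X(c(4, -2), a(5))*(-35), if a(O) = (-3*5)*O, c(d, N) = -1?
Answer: 105/8 ≈ 13.125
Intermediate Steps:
a(O) = -15*O
E(L, s) = 0 (E(L, s) = (0*6)*(-2) = 0*(-2) = 0)
X(P, J) = -3/8 (X(P, J) = (0 - 3)/(2 + 6) = -3/8)
X(c(4, -2), a(5))*(-35) = -3/8*(-35) = 105/8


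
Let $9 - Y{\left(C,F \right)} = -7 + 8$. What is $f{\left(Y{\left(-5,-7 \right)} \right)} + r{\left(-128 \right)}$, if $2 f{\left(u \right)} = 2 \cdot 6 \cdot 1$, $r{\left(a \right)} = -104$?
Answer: $-98$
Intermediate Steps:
$Y{\left(C,F \right)} = 8$ ($Y{\left(C,F \right)} = 9 - \left(-7 + 8\right) = 9 - 1 = 8$)
$f{\left(u \right)} = 6$ ($f{\left(u \right)} = \frac{2 \cdot 6 \cdot 1}{2} = \frac{12 \cdot 1}{2} = \frac{1}{2} \cdot 12 = 6$)
$f{\left(Y{\left(-5,-7 \right)} \right)} + r{\left(-128 \right)} = 6 - 104 = -98$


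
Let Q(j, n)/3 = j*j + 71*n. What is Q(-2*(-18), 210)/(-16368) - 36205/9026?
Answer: -85952459/12311464 ≈ -6.9815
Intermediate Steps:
Q(j, n) = 3*j² + 213*n (Q(j, n) = 3*(j*j + 71*n) = 3*(j² + 71*n) = 3*j² + 213*n)
Q(-2*(-18), 210)/(-16368) - 36205/9026 = (3*(-2*(-18))² + 213*210)/(-16368) - 36205/9026 = (3*36² + 44730)*(-1/16368) - 36205*1/9026 = (3*1296 + 44730)*(-1/16368) - 36205/9026 = (3888 + 44730)*(-1/16368) - 36205/9026 = 48618*(-1/16368) - 36205/9026 = -8103/2728 - 36205/9026 = -85952459/12311464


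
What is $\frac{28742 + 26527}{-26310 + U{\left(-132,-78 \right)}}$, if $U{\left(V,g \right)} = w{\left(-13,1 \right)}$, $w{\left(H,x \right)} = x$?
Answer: $- \frac{55269}{26309} \approx -2.1008$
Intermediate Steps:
$U{\left(V,g \right)} = 1$
$\frac{28742 + 26527}{-26310 + U{\left(-132,-78 \right)}} = \frac{28742 + 26527}{-26310 + 1} = \frac{55269}{-26309} = 55269 \left(- \frac{1}{26309}\right) = - \frac{55269}{26309}$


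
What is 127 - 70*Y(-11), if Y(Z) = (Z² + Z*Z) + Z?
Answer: -16043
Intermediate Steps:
Y(Z) = Z + 2*Z² (Y(Z) = (Z² + Z²) + Z = 2*Z² + Z = Z + 2*Z²)
127 - 70*Y(-11) = 127 - (-770)*(1 + 2*(-11)) = 127 - (-770)*(1 - 22) = 127 - (-770)*(-21) = 127 - 70*231 = 127 - 16170 = -16043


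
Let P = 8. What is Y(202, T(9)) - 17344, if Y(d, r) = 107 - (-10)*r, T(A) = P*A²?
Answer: -10757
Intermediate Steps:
T(A) = 8*A²
Y(d, r) = 107 + 10*r
Y(202, T(9)) - 17344 = (107 + 10*(8*9²)) - 17344 = (107 + 10*(8*81)) - 17344 = (107 + 10*648) - 17344 = (107 + 6480) - 17344 = 6587 - 17344 = -10757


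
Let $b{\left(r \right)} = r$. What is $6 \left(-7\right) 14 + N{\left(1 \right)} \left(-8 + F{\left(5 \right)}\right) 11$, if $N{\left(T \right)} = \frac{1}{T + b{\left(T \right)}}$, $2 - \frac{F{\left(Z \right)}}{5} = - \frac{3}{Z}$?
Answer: $- \frac{1121}{2} \approx -560.5$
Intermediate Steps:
$F{\left(Z \right)} = 10 + \frac{15}{Z}$ ($F{\left(Z \right)} = 10 - 5 \left(- \frac{3}{Z}\right) = 10 + \frac{15}{Z}$)
$N{\left(T \right)} = \frac{1}{2 T}$ ($N{\left(T \right)} = \frac{1}{T + T} = \frac{1}{2 T}$)
$6 \left(-7\right) 14 + N{\left(1 \right)} \left(-8 + F{\left(5 \right)}\right) 11 = 6 \left(-7\right) 14 + \frac{1}{2 \cdot 1} \left(-8 + \left(10 + \frac{15}{5}\right)\right) 11 = \left(-42\right) 14 + \frac{1}{2} \cdot 1 \left(-8 + \left(10 + 15 \cdot \frac{1}{5}\right)\right) 11 = -588 + \frac{-8 + \left(10 + 3\right)}{2} \cdot 11 = -588 + \frac{-8 + 13}{2} \cdot 11 = -588 + \frac{1}{2} \cdot 5 \cdot 11 = -588 + \frac{5}{2} \cdot 11 = -588 + \frac{55}{2} = - \frac{1121}{2}$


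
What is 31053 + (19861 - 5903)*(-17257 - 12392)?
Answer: -413809689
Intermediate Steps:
31053 + (19861 - 5903)*(-17257 - 12392) = 31053 + 13958*(-29649) = 31053 - 413840742 = -413809689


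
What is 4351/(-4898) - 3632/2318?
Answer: -13937577/5676782 ≈ -2.4552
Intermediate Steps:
4351/(-4898) - 3632/2318 = 4351*(-1/4898) - 3632*1/2318 = -4351/4898 - 1816/1159 = -13937577/5676782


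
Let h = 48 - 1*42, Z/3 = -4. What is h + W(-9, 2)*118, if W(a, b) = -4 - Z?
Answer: 950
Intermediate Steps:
Z = -12 (Z = 3*(-4) = -12)
h = 6 (h = 48 - 42 = 6)
W(a, b) = 8 (W(a, b) = -4 - 1*(-12) = -4 + 12 = 8)
h + W(-9, 2)*118 = 6 + 8*118 = 6 + 944 = 950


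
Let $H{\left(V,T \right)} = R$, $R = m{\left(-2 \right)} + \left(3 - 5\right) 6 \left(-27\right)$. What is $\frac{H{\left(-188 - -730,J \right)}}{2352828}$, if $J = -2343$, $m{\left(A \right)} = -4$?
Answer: $\frac{80}{588207} \approx 0.00013601$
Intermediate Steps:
$R = 320$ ($R = -4 + \left(3 - 5\right) 6 \left(-27\right) = -4 + \left(-2\right) 6 \left(-27\right) = -4 - -324 = -4 + 324 = 320$)
$H{\left(V,T \right)} = 320$
$\frac{H{\left(-188 - -730,J \right)}}{2352828} = \frac{320}{2352828} = 320 \cdot \frac{1}{2352828} = \frac{80}{588207}$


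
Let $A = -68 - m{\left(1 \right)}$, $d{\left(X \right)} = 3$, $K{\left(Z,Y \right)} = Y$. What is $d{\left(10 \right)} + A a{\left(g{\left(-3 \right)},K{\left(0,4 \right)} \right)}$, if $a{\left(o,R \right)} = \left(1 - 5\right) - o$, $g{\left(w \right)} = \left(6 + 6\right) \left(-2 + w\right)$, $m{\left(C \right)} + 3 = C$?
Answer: $-3693$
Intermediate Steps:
$m{\left(C \right)} = -3 + C$
$g{\left(w \right)} = -24 + 12 w$ ($g{\left(w \right)} = 12 \left(-2 + w\right) = -24 + 12 w$)
$a{\left(o,R \right)} = -4 - o$
$A = -66$ ($A = -68 - \left(-3 + 1\right) = -68 - -2 = -68 + 2 = -66$)
$d{\left(10 \right)} + A a{\left(g{\left(-3 \right)},K{\left(0,4 \right)} \right)} = 3 - 66 \left(-4 - \left(-24 + 12 \left(-3\right)\right)\right) = 3 - 66 \left(-4 - \left(-24 - 36\right)\right) = 3 - 66 \left(-4 - -60\right) = 3 - 66 \left(-4 + 60\right) = 3 - 3696 = -3693$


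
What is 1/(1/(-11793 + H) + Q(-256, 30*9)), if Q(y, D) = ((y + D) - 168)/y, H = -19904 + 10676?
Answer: 2690688/1618489 ≈ 1.6625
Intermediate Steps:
H = -9228
Q(y, D) = (-168 + D + y)/y (Q(y, D) = ((D + y) - 168)/y = (-168 + D + y)/y)
1/(1/(-11793 + H) + Q(-256, 30*9)) = 1/(1/(-11793 - 9228) + (-168 + 30*9 - 256)/(-256)) = 1/(1/(-21021) - (-168 + 270 - 256)/256) = 1/(-1/21021 - 1/256*(-154)) = 1/(-1/21021 + 77/128) = 1/(1618489/2690688) = 2690688/1618489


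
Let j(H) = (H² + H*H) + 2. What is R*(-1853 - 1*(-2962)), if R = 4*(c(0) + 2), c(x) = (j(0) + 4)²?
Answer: 168568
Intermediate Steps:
j(H) = 2 + 2*H² (j(H) = (H² + H²) + 2 = 2*H² + 2 = 2 + 2*H²)
c(x) = 36 (c(x) = ((2 + 2*0²) + 4)² = ((2 + 2*0) + 4)² = ((2 + 0) + 4)² = (2 + 4)² = 6² = 36)
R = 152 (R = 4*(36 + 2) = 4*38 = 152)
R*(-1853 - 1*(-2962)) = 152*(-1853 - 1*(-2962)) = 152*(-1853 + 2962) = 152*1109 = 168568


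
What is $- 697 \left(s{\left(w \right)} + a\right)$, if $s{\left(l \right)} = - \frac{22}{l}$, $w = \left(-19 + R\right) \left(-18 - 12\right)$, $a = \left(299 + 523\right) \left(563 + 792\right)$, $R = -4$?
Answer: $- \frac{267832313983}{345} \approx -7.7633 \cdot 10^{8}$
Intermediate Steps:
$a = 1113810$ ($a = 822 \cdot 1355 = 1113810$)
$w = 690$ ($w = \left(-19 - 4\right) \left(-18 - 12\right) = \left(-23\right) \left(-30\right) = 690$)
$- 697 \left(s{\left(w \right)} + a\right) = - 697 \left(- \frac{22}{690} + 1113810\right) = - 697 \left(\left(-22\right) \frac{1}{690} + 1113810\right) = - 697 \left(- \frac{11}{345} + 1113810\right) = \left(-697\right) \frac{384264439}{345} = - \frac{267832313983}{345}$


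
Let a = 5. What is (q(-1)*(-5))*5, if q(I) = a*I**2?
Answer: -125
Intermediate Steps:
q(I) = 5*I**2
(q(-1)*(-5))*5 = ((5*(-1)**2)*(-5))*5 = ((5*1)*(-5))*5 = (5*(-5))*5 = -25*5 = -125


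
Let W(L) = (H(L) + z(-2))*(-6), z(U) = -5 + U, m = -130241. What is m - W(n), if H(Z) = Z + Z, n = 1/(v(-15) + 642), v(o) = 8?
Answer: -42341969/325 ≈ -1.3028e+5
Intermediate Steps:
n = 1/650 (n = 1/(8 + 642) = 1/650 ≈ 0.0015385)
H(Z) = 2*Z
W(L) = 42 - 12*L (W(L) = (2*L + (-5 - 2))*(-6) = (2*L - 7)*(-6) = (-7 + 2*L)*(-6) = 42 - 12*L)
m - W(n) = -130241 - (42 - 12*1/650) = -130241 - (42 - 6/325) = -130241 - 1*13644/325 = -130241 - 13644/325 = -42341969/325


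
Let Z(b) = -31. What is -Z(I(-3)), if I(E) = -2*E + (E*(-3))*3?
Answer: 31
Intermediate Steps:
I(E) = -11*E (I(E) = -2*E - 3*E*3 = -2*E - 9*E = -11*E)
-Z(I(-3)) = -1*(-31) = 31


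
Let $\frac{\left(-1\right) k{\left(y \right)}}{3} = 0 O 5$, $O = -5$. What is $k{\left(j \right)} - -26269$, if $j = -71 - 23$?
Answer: $26269$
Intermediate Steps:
$j = -94$ ($j = -71 - 23 = -94$)
$k{\left(y \right)} = 0$ ($k{\left(y \right)} = - 3 \cdot 0 \left(-5\right) 5 = - 3 \cdot 0 \cdot 5 = \left(-3\right) 0 = 0$)
$k{\left(j \right)} - -26269 = 0 - -26269 = 0 + 26269 = 26269$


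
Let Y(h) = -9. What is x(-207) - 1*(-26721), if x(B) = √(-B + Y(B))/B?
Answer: 26721 - √22/69 ≈ 26721.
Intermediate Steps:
x(B) = √(-9 - B)/B (x(B) = √(-B - 9)/B = √(-9 - B)/B)
x(-207) - 1*(-26721) = √(-9 - 1*(-207))/(-207) - 1*(-26721) = -√(-9 + 207)/207 + 26721 = -√22/69 + 26721 = 26721 - √22/69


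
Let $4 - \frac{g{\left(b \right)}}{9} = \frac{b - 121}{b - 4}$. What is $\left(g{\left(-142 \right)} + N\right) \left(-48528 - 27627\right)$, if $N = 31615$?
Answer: $- \frac{351735499245}{146} \approx -2.4091 \cdot 10^{9}$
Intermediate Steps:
$g{\left(b \right)} = 36 - \frac{9 \left(-121 + b\right)}{-4 + b}$ ($g{\left(b \right)} = 36 - 9 \frac{b - 121}{b - 4} = 36 - 9 \frac{-121 + b}{-4 + b} = 36 - \frac{9 \left(-121 + b\right)}{-4 + b}$)
$\left(g{\left(-142 \right)} + N\right) \left(-48528 - 27627\right) = \left(\frac{27 \left(35 - 142\right)}{-4 - 142} + 31615\right) \left(-48528 - 27627\right) = \left(27 \frac{1}{-146} \left(-107\right) + 31615\right) \left(-76155\right) = \left(27 \left(- \frac{1}{146}\right) \left(-107\right) + 31615\right) \left(-76155\right) = \left(\frac{2889}{146} + 31615\right) \left(-76155\right) = \frac{4618679}{146} \left(-76155\right) = - \frac{351735499245}{146}$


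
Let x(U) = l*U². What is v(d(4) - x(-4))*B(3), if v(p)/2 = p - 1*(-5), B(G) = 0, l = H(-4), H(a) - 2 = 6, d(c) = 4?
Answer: 0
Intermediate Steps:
H(a) = 8 (H(a) = 2 + 6 = 8)
l = 8
x(U) = 8*U²
v(p) = 10 + 2*p (v(p) = 2*(p - 1*(-5)) = 2*(p + 5) = 2*(5 + p) = 10 + 2*p)
v(d(4) - x(-4))*B(3) = (10 + 2*(4 - 8*(-4)²))*0 = (10 + 2*(4 - 8*16))*0 = (10 + 2*(4 - 1*128))*0 = (10 + 2*(4 - 128))*0 = (10 + 2*(-124))*0 = (10 - 248)*0 = -238*0 = 0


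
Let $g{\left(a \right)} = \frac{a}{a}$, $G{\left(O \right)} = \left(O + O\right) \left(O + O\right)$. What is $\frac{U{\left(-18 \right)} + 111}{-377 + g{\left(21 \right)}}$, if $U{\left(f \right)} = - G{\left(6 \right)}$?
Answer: $\frac{33}{376} \approx 0.087766$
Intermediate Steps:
$G{\left(O \right)} = 4 O^{2}$ ($G{\left(O \right)} = 2 O 2 O = 4 O^{2}$)
$g{\left(a \right)} = 1$
$U{\left(f \right)} = -144$ ($U{\left(f \right)} = - 4 \cdot 6^{2} = - 4 \cdot 36 = \left(-1\right) 144 = -144$)
$\frac{U{\left(-18 \right)} + 111}{-377 + g{\left(21 \right)}} = \frac{-144 + 111}{-377 + 1} = - \frac{33}{-376} = \left(-33\right) \left(- \frac{1}{376}\right) = \frac{33}{376}$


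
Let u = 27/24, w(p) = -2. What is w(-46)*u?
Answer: -9/4 ≈ -2.2500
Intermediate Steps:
u = 9/8 (u = 27*(1/24) = 9/8 ≈ 1.1250)
w(-46)*u = -2*9/8 = -9/4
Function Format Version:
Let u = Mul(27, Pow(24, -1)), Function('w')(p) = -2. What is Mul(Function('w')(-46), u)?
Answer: Rational(-9, 4) ≈ -2.2500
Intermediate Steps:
u = Rational(9, 8) (u = Mul(27, Rational(1, 24)) = Rational(9, 8) ≈ 1.1250)
Mul(Function('w')(-46), u) = Mul(-2, Rational(9, 8)) = Rational(-9, 4)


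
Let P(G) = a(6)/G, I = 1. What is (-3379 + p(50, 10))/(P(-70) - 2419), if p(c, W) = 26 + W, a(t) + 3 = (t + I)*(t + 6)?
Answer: 234010/169411 ≈ 1.3813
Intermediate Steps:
a(t) = -3 + (1 + t)*(6 + t) (a(t) = -3 + (t + 1)*(t + 6) = -3 + (1 + t)*(6 + t))
P(G) = 81/G (P(G) = (3 + 6² + 7*6)/G = (3 + 36 + 42)/G = 81/G)
(-3379 + p(50, 10))/(P(-70) - 2419) = (-3379 + (26 + 10))/(81/(-70) - 2419) = (-3379 + 36)/(81*(-1/70) - 2419) = -3343/(-81/70 - 2419) = -3343/(-169411/70) = -3343*(-70/169411) = 234010/169411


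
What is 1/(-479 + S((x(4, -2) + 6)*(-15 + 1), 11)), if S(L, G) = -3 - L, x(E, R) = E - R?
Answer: -1/314 ≈ -0.0031847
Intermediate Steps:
1/(-479 + S((x(4, -2) + 6)*(-15 + 1), 11)) = 1/(-479 + (-3 - ((4 - 1*(-2)) + 6)*(-15 + 1))) = 1/(-479 + (-3 - ((4 + 2) + 6)*(-14))) = 1/(-479 + (-3 - (6 + 6)*(-14))) = 1/(-479 + (-3 - 12*(-14))) = 1/(-479 + (-3 - 1*(-168))) = 1/(-479 + (-3 + 168)) = 1/(-479 + 165) = 1/(-314) = -1/314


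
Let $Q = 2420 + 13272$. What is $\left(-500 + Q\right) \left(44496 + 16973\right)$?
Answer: $933837048$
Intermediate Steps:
$Q = 15692$
$\left(-500 + Q\right) \left(44496 + 16973\right) = \left(-500 + 15692\right) \left(44496 + 16973\right) = 15192 \cdot 61469 = 933837048$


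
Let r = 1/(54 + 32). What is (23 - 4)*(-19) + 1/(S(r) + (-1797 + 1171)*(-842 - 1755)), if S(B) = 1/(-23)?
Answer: -13498369382/37391605 ≈ -361.00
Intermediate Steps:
r = 1/86 ≈ 0.011628
S(B) = -1/23
(23 - 4)*(-19) + 1/(S(r) + (-1797 + 1171)*(-842 - 1755)) = (23 - 4)*(-19) + 1/(-1/23 + (-1797 + 1171)*(-842 - 1755)) = 19*(-19) + 1/(-1/23 - 626*(-2597)) = -361 + 1/(-1/23 + 1625722) = -361 + 1/(37391605/23) = -361 + 23/37391605 = -13498369382/37391605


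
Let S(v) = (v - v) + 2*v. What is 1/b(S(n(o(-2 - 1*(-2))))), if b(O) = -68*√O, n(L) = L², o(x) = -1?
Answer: -√2/136 ≈ -0.010399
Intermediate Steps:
S(v) = 2*v (S(v) = 0 + 2*v = 2*v)
1/b(S(n(o(-2 - 1*(-2))))) = 1/(-68*√2) = -√2/136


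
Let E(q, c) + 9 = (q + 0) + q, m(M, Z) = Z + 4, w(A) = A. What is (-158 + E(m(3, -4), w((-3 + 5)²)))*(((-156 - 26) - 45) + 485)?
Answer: -43086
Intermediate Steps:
m(M, Z) = 4 + Z
E(q, c) = -9 + 2*q (E(q, c) = -9 + ((q + 0) + q) = -9 + (q + q) = -9 + 2*q)
(-158 + E(m(3, -4), w((-3 + 5)²)))*(((-156 - 26) - 45) + 485) = (-158 + (-9 + 2*(4 - 4)))*(((-156 - 26) - 45) + 485) = (-158 + (-9 + 2*0))*((-182 - 45) + 485) = (-158 + (-9 + 0))*(-227 + 485) = (-158 - 9)*258 = -167*258 = -43086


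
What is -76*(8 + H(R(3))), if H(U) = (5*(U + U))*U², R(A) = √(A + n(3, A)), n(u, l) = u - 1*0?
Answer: -608 - 4560*√6 ≈ -11778.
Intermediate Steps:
n(u, l) = u (n(u, l) = u + 0 = u)
R(A) = √(3 + A) (R(A) = √(A + 3) = √(3 + A))
H(U) = 10*U³ (H(U) = (5*(2*U))*U² = (10*U)*U² = 10*U³)
-76*(8 + H(R(3))) = -76*(8 + 10*(√(3 + 3))³) = -76*(8 + 10*(√6)³) = -76*(8 + 10*(6*√6)) = -76*(8 + 60*√6) = -608 - 4560*√6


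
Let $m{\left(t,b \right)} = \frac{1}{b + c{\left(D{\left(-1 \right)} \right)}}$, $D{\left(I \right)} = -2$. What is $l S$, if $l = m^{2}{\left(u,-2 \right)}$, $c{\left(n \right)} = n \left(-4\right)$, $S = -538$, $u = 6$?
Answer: $- \frac{269}{18} \approx -14.944$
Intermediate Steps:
$c{\left(n \right)} = - 4 n$
$m{\left(t,b \right)} = \frac{1}{8 + b}$ ($m{\left(t,b \right)} = \frac{1}{b - -8} = \frac{1}{b + 8} = \frac{1}{8 + b}$)
$l = \frac{1}{36}$ ($l = \left(\frac{1}{8 - 2}\right)^{2} = \left(\frac{1}{6}\right)^{2} = \frac{1}{36} \approx 0.027778$)
$l S = \frac{1}{36} \left(-538\right) = - \frac{269}{18}$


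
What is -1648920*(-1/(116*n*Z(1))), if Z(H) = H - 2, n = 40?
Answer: -41223/116 ≈ -355.37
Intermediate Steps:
Z(H) = -2 + H
-1648920*(-1/(116*n*Z(1))) = -1648920*(-1/(4640*(-2 + 1))) = -1648920/((40*(-1))*(-116)) = -1648920/((-40*(-116))) = -1648920/4640 = -1648920*1/4640 = -41223/116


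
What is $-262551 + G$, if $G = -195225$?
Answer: $-457776$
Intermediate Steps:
$-262551 + G = -262551 - 195225 = -457776$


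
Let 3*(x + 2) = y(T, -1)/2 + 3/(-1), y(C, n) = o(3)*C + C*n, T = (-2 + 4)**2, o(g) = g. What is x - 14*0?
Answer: -5/3 ≈ -1.6667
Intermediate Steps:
T = 4 (T = 2**2 = 4)
y(C, n) = 3*C + C*n
x = -5/3 (x = -2 + ((4*(3 - 1))/2 + 3/(-1))/3 = -2 + ((4*2)*(1/2) + 3*(-1))/3 = -2 + (8*(1/2) - 3)/3 = -2 + (4 - 3)/3 = -2 + (1/3)*1 = -2 + 1/3 = -5/3 ≈ -1.6667)
x - 14*0 = -5/3 - 14*0 = -5/3 + 0 = -5/3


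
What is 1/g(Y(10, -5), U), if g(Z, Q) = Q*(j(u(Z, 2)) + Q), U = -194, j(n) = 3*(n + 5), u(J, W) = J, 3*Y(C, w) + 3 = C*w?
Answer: 1/45008 ≈ 2.2218e-5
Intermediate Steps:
Y(C, w) = -1 + C*w/3 (Y(C, w) = -1 + (C*w)/3 = -1 + C*w/3)
j(n) = 15 + 3*n (j(n) = 3*(5 + n) = 15 + 3*n)
g(Z, Q) = Q*(15 + Q + 3*Z) (g(Z, Q) = Q*((15 + 3*Z) + Q) = Q*(15 + Q + 3*Z))
1/g(Y(10, -5), U) = 1/(-194*(15 - 194 + 3*(-1 + (⅓)*10*(-5)))) = 1/(-194*(15 - 194 + 3*(-1 - 50/3))) = 1/(-194*(15 - 194 + 3*(-53/3))) = 1/(-194*(15 - 194 - 53)) = 1/(-194*(-232)) = 1/45008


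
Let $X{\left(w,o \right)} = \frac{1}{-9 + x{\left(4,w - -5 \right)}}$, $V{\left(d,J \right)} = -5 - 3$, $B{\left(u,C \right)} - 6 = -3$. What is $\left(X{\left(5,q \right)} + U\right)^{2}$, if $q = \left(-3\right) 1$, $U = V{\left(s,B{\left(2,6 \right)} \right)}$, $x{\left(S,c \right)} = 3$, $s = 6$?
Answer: $\frac{2401}{36} \approx 66.694$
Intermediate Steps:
$B{\left(u,C \right)} = 3$ ($B{\left(u,C \right)} = 6 - 3 = 3$)
$V{\left(d,J \right)} = -8$
$U = -8$
$q = -3$
$X{\left(w,o \right)} = - \frac{1}{6}$ ($X{\left(w,o \right)} = \frac{1}{-9 + 3} = \frac{1}{-6} = - \frac{1}{6}$)
$\left(X{\left(5,q \right)} + U\right)^{2} = \left(- \frac{1}{6} - 8\right)^{2} = \left(- \frac{49}{6}\right)^{2} = \frac{2401}{36}$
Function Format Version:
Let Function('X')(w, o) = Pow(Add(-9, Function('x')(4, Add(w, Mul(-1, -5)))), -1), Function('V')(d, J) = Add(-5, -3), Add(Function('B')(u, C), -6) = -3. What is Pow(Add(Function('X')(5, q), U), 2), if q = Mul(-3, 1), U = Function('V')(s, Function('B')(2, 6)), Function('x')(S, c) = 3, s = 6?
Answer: Rational(2401, 36) ≈ 66.694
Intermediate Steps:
Function('B')(u, C) = 3 (Function('B')(u, C) = Add(6, -3) = 3)
Function('V')(d, J) = -8
U = -8
q = -3
Function('X')(w, o) = Rational(-1, 6) (Function('X')(w, o) = Pow(Add(-9, 3), -1) = Pow(-6, -1) = Rational(-1, 6))
Pow(Add(Function('X')(5, q), U), 2) = Pow(Add(Rational(-1, 6), -8), 2) = Pow(Rational(-49, 6), 2) = Rational(2401, 36)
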